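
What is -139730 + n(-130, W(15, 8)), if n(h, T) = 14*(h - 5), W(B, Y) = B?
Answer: -141620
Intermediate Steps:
n(h, T) = -70 + 14*h (n(h, T) = 14*(-5 + h) = -70 + 14*h)
-139730 + n(-130, W(15, 8)) = -139730 + (-70 + 14*(-130)) = -139730 + (-70 - 1820) = -139730 - 1890 = -141620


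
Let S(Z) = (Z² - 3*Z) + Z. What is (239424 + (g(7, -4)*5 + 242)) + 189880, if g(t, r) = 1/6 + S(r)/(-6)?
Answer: 2577161/6 ≈ 4.2953e+5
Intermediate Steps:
S(Z) = Z² - 2*Z
g(t, r) = ⅙ - r*(-2 + r)/6 (g(t, r) = 1/6 + (r*(-2 + r))/(-6) = 1*(⅙) + (r*(-2 + r))*(-⅙) = ⅙ - r*(-2 + r)/6)
(239424 + (g(7, -4)*5 + 242)) + 189880 = (239424 + ((⅙ - ⅙*(-4)*(-2 - 4))*5 + 242)) + 189880 = (239424 + ((⅙ - ⅙*(-4)*(-6))*5 + 242)) + 189880 = (239424 + ((⅙ - 4)*5 + 242)) + 189880 = (239424 + (-23/6*5 + 242)) + 189880 = (239424 + (-115/6 + 242)) + 189880 = (239424 + 1337/6) + 189880 = 1437881/6 + 189880 = 2577161/6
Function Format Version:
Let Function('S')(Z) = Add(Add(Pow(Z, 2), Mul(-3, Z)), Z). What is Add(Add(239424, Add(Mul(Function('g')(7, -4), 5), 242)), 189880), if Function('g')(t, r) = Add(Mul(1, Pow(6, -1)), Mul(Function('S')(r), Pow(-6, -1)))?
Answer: Rational(2577161, 6) ≈ 4.2953e+5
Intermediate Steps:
Function('S')(Z) = Add(Pow(Z, 2), Mul(-2, Z))
Function('g')(t, r) = Add(Rational(1, 6), Mul(Rational(-1, 6), r, Add(-2, r))) (Function('g')(t, r) = Add(Mul(1, Pow(6, -1)), Mul(Mul(r, Add(-2, r)), Pow(-6, -1))) = Add(Mul(1, Rational(1, 6)), Mul(Mul(r, Add(-2, r)), Rational(-1, 6))) = Add(Rational(1, 6), Mul(Rational(-1, 6), r, Add(-2, r))))
Add(Add(239424, Add(Mul(Function('g')(7, -4), 5), 242)), 189880) = Add(Add(239424, Add(Mul(Add(Rational(1, 6), Mul(Rational(-1, 6), -4, Add(-2, -4))), 5), 242)), 189880) = Add(Add(239424, Add(Mul(Add(Rational(1, 6), Mul(Rational(-1, 6), -4, -6)), 5), 242)), 189880) = Add(Add(239424, Add(Mul(Add(Rational(1, 6), -4), 5), 242)), 189880) = Add(Add(239424, Add(Mul(Rational(-23, 6), 5), 242)), 189880) = Add(Add(239424, Add(Rational(-115, 6), 242)), 189880) = Add(Add(239424, Rational(1337, 6)), 189880) = Add(Rational(1437881, 6), 189880) = Rational(2577161, 6)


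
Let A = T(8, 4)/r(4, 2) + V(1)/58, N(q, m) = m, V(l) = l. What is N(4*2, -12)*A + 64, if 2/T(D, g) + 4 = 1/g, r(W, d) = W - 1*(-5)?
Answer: 84178/1305 ≈ 64.504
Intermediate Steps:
r(W, d) = 5 + W (r(W, d) = W + 5 = 5 + W)
T(D, g) = 2/(-4 + 1/g)
A = -329/7830 (A = (-2*4/(-1 + 4*4))/(5 + 4) + 1/58 = -2*4/(-1 + 16)/9 + 1*(1/58) = -2*4/15*(1/9) + 1/58 = -2*4*1/15*(1/9) + 1/58 = -8/15*1/9 + 1/58 = -8/135 + 1/58 = -329/7830 ≈ -0.042018)
N(4*2, -12)*A + 64 = -12*(-329/7830) + 64 = 658/1305 + 64 = 84178/1305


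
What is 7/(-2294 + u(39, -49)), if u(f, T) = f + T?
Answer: -7/2304 ≈ -0.0030382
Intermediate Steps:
u(f, T) = T + f
7/(-2294 + u(39, -49)) = 7/(-2294 + (-49 + 39)) = 7/(-2294 - 10) = 7/(-2304) = -1/2304*7 = -7/2304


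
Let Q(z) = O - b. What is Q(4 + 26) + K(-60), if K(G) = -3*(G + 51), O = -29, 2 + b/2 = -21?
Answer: 44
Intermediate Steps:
b = -46 (b = -4 + 2*(-21) = -4 - 42 = -46)
K(G) = -153 - 3*G (K(G) = -3*(51 + G) = -153 - 3*G)
Q(z) = 17 (Q(z) = -29 - 1*(-46) = -29 + 46 = 17)
Q(4 + 26) + K(-60) = 17 + (-153 - 3*(-60)) = 17 + (-153 + 180) = 17 + 27 = 44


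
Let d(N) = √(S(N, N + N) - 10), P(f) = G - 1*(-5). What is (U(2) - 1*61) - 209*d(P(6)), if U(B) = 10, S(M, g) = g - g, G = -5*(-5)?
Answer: -51 - 209*I*√10 ≈ -51.0 - 660.92*I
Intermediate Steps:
G = 25
S(M, g) = 0
P(f) = 30 (P(f) = 25 - 1*(-5) = 25 + 5 = 30)
d(N) = I*√10 (d(N) = √(0 - 10) = √(-10) = I*√10)
(U(2) - 1*61) - 209*d(P(6)) = (10 - 1*61) - 209*I*√10 = (10 - 61) - 209*I*√10 = -51 - 209*I*√10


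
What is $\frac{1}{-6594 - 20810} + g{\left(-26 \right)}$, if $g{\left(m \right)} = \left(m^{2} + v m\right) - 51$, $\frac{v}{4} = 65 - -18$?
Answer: $- \frac{219423829}{27404} \approx -8007.0$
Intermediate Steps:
$v = 332$ ($v = 4 \left(65 - -18\right) = 4 \left(65 + 18\right) = 4 \cdot 83 = 332$)
$g{\left(m \right)} = -51 + m^{2} + 332 m$ ($g{\left(m \right)} = \left(m^{2} + 332 m\right) - 51 = -51 + m^{2} + 332 m$)
$\frac{1}{-6594 - 20810} + g{\left(-26 \right)} = \frac{1}{-6594 - 20810} + \left(-51 + \left(-26\right)^{2} + 332 \left(-26\right)\right) = \frac{1}{-27404} - 8007 = - \frac{1}{27404} - 8007 = - \frac{219423829}{27404}$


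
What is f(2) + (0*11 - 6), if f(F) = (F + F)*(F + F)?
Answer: 10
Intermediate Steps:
f(F) = 4*F**2 (f(F) = (2*F)*(2*F) = 4*F**2)
f(2) + (0*11 - 6) = 4*2**2 + (0*11 - 6) = 4*4 + (0 - 6) = 16 - 6 = 10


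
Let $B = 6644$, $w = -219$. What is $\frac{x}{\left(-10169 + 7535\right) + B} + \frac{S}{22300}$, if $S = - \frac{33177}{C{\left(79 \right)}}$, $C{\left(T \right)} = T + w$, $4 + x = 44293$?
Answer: $\frac{13840329777}{1251922000} \approx 11.055$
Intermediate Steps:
$x = 44289$ ($x = -4 + 44293 = 44289$)
$C{\left(T \right)} = -219 + T$ ($C{\left(T \right)} = T - 219 = -219 + T$)
$S = \frac{33177}{140}$ ($S = - \frac{33177}{-219 + 79} = - \frac{33177}{-140} = \left(-33177\right) \left(- \frac{1}{140}\right) = \frac{33177}{140} \approx 236.98$)
$\frac{x}{\left(-10169 + 7535\right) + B} + \frac{S}{22300} = \frac{44289}{\left(-10169 + 7535\right) + 6644} + \frac{33177}{140 \cdot 22300} = \frac{44289}{-2634 + 6644} + \frac{33177}{140} \cdot \frac{1}{22300} = \frac{44289}{4010} + \frac{33177}{3122000} = \frac{13840329777}{1251922000}$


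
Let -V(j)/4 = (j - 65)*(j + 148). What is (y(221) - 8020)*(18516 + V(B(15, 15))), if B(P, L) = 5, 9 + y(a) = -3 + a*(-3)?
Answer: -480277020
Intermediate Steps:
y(a) = -12 - 3*a (y(a) = -9 + (-3 + a*(-3)) = -9 + (-3 - 3*a) = -12 - 3*a)
V(j) = -4*(-65 + j)*(148 + j) (V(j) = -4*(j - 65)*(j + 148) = -4*(-65 + j)*(148 + j))
(y(221) - 8020)*(18516 + V(B(15, 15))) = ((-12 - 3*221) - 8020)*(18516 + (38480 - 332*5 - 4*5²)) = ((-12 - 663) - 8020)*(18516 + (38480 - 1660 - 4*25)) = (-675 - 8020)*(18516 + (38480 - 1660 - 100)) = -8695*(18516 + 36720) = -8695*55236 = -480277020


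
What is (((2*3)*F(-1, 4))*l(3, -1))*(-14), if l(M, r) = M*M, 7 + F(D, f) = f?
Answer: 2268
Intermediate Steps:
F(D, f) = -7 + f
l(M, r) = M**2
(((2*3)*F(-1, 4))*l(3, -1))*(-14) = (((2*3)*(-7 + 4))*3**2)*(-14) = ((6*(-3))*9)*(-14) = -18*9*(-14) = -162*(-14) = 2268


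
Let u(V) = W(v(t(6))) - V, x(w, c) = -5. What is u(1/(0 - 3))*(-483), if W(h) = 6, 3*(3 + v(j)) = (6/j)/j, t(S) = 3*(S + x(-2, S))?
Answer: -3059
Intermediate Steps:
t(S) = -15 + 3*S (t(S) = 3*(S - 5) = 3*(-5 + S) = -15 + 3*S)
v(j) = -3 + 2/j² (v(j) = -3 + ((6/j)/j)/3 = -3 + (6/j²)/3 = -3 + 2/j²)
u(V) = 6 - V
u(1/(0 - 3))*(-483) = (6 - 1/(0 - 3))*(-483) = (6 - 1/(-3))*(-483) = (6 - 1*(-⅓))*(-483) = (6 + ⅓)*(-483) = (19/3)*(-483) = -3059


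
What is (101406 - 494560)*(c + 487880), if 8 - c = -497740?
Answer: -387503590712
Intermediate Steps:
c = 497748 (c = 8 - 1*(-497740) = 8 + 497740 = 497748)
(101406 - 494560)*(c + 487880) = (101406 - 494560)*(497748 + 487880) = -393154*985628 = -387503590712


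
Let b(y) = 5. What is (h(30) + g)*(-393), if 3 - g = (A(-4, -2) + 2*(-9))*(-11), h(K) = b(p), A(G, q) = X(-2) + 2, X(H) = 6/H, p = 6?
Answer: 78993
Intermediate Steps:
A(G, q) = -1 (A(G, q) = 6/(-2) + 2 = 6*(-1/2) + 2 = -3 + 2 = -1)
h(K) = 5
g = -206 (g = 3 - (-1 + 2*(-9))*(-11) = 3 - (-1 - 18)*(-11) = 3 - (-19)*(-11) = 3 - 1*209 = 3 - 209 = -206)
(h(30) + g)*(-393) = (5 - 206)*(-393) = -201*(-393) = 78993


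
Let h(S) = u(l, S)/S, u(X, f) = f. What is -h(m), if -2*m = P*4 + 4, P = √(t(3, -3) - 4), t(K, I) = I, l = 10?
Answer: -1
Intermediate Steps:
P = I*√7 (P = √(-3 - 4) = √(-7) = I*√7 ≈ 2.6458*I)
m = -2 - 2*I*√7 (m = -((I*√7)*4 + 4)/2 = -(4*I*√7 + 4)/2 = -(4 + 4*I*√7)/2 = -2 - 2*I*√7 ≈ -2.0 - 5.2915*I)
h(S) = 1 (h(S) = S/S = 1)
-h(m) = -1*1 = -1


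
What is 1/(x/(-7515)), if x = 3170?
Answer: -1503/634 ≈ -2.3707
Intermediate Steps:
1/(x/(-7515)) = 1/(3170/(-7515)) = 1/(3170*(-1/7515)) = 1/(-634/1503) = -1503/634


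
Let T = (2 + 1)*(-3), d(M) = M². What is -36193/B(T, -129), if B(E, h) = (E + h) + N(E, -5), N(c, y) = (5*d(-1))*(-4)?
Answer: 36193/158 ≈ 229.07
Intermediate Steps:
N(c, y) = -20 (N(c, y) = (5*(-1)²)*(-4) = (5*1)*(-4) = 5*(-4) = -20)
T = -9 (T = 3*(-3) = -9)
B(E, h) = -20 + E + h (B(E, h) = (E + h) - 20 = -20 + E + h)
-36193/B(T, -129) = -36193/(-20 - 9 - 129) = -36193/(-158) = -36193*(-1/158) = 36193/158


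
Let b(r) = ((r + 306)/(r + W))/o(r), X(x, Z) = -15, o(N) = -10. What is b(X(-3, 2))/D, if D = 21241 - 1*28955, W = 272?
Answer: 291/19824980 ≈ 1.4678e-5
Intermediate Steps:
D = -7714 (D = 21241 - 28955 = -7714)
b(r) = -(306 + r)/(10*(272 + r)) (b(r) = ((r + 306)/(r + 272))/(-10) = ((306 + r)/(272 + r))*(-⅒) = -(306 + r)/(10*(272 + r)))
b(X(-3, 2))/D = ((-306 - 1*(-15))/(10*(272 - 15)))/(-7714) = ((⅒)*(-306 + 15)/257)*(-1/7714) = ((⅒)*(1/257)*(-291))*(-1/7714) = -291/2570*(-1/7714) = 291/19824980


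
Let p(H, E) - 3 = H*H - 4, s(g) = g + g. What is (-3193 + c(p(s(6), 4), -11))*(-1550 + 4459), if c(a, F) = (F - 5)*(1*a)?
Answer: -15944229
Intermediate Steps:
s(g) = 2*g
p(H, E) = -1 + H**2 (p(H, E) = 3 + (H*H - 4) = 3 + (H**2 - 4) = 3 + (-4 + H**2) = -1 + H**2)
c(a, F) = a*(-5 + F) (c(a, F) = (-5 + F)*a = a*(-5 + F))
(-3193 + c(p(s(6), 4), -11))*(-1550 + 4459) = (-3193 + (-1 + (2*6)**2)*(-5 - 11))*(-1550 + 4459) = (-3193 + (-1 + 12**2)*(-16))*2909 = (-3193 + (-1 + 144)*(-16))*2909 = (-3193 + 143*(-16))*2909 = (-3193 - 2288)*2909 = -5481*2909 = -15944229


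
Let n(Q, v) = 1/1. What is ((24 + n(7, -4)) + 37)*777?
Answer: 48174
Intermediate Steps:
n(Q, v) = 1
((24 + n(7, -4)) + 37)*777 = ((24 + 1) + 37)*777 = (25 + 37)*777 = 62*777 = 48174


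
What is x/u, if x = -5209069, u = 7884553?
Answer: -5209069/7884553 ≈ -0.66067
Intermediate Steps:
x/u = -5209069/7884553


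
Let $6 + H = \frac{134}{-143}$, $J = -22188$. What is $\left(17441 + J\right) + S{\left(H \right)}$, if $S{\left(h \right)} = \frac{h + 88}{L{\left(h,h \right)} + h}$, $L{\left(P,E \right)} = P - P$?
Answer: $- \frac{590077}{124} \approx -4758.7$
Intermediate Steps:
$H = - \frac{992}{143}$ ($H = -6 + \frac{134}{-143} = -6 + 134 \left(- \frac{1}{143}\right) = -6 - \frac{134}{143} = - \frac{992}{143} \approx -6.9371$)
$L{\left(P,E \right)} = 0$
$S{\left(h \right)} = \frac{88 + h}{h}$ ($S{\left(h \right)} = \frac{h + 88}{0 + h} = \frac{88 + h}{h}$)
$\left(17441 + J\right) + S{\left(H \right)} = \left(17441 - 22188\right) + \frac{88 - \frac{992}{143}}{- \frac{992}{143}} = -4747 - \frac{1449}{124} = - \frac{590077}{124}$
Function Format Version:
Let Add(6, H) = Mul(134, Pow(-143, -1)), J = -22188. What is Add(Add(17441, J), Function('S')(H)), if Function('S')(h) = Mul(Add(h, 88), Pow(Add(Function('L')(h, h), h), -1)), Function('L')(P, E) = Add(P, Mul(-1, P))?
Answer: Rational(-590077, 124) ≈ -4758.7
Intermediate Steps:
H = Rational(-992, 143) (H = Add(-6, Mul(134, Pow(-143, -1))) = Add(-6, Mul(134, Rational(-1, 143))) = Add(-6, Rational(-134, 143)) = Rational(-992, 143) ≈ -6.9371)
Function('L')(P, E) = 0
Function('S')(h) = Mul(Pow(h, -1), Add(88, h)) (Function('S')(h) = Mul(Add(h, 88), Pow(Add(0, h), -1)) = Mul(Add(88, h), Pow(h, -1)) = Mul(Pow(h, -1), Add(88, h)))
Add(Add(17441, J), Function('S')(H)) = Add(Add(17441, -22188), Mul(Pow(Rational(-992, 143), -1), Add(88, Rational(-992, 143)))) = Add(-4747, Mul(Rational(-143, 992), Rational(11592, 143))) = Add(-4747, Rational(-1449, 124)) = Rational(-590077, 124)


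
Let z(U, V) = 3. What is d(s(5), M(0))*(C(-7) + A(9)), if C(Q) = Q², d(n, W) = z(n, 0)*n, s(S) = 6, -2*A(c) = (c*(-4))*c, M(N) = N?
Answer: 3798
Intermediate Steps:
A(c) = 2*c² (A(c) = -c*(-4)*c/2 = -(-4*c)*c/2 = -(-2)*c² = 2*c²)
d(n, W) = 3*n
d(s(5), M(0))*(C(-7) + A(9)) = (3*6)*((-7)² + 2*9²) = 18*(49 + 2*81) = 18*(49 + 162) = 18*211 = 3798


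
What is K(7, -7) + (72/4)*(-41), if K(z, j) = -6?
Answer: -744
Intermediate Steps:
K(7, -7) + (72/4)*(-41) = -6 + (72/4)*(-41) = -6 + (72*(¼))*(-41) = -6 + 18*(-41) = -6 - 738 = -744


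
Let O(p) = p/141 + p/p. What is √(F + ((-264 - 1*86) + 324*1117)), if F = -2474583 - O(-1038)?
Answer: 2*I*√1166914543/47 ≈ 1453.6*I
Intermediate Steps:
O(p) = 1 + p/141 (O(p) = p*(1/141) + 1 = p/141 + 1 = 1 + p/141)
F = -116305102/47 (F = -2474583 - (1 + (1/141)*(-1038)) = -2474583 - (1 - 346/47) = -2474583 - 1*(-299/47) = -2474583 + 299/47 = -116305102/47 ≈ -2.4746e+6)
√(F + ((-264 - 1*86) + 324*1117)) = √(-116305102/47 + ((-264 - 1*86) + 324*1117)) = √(-116305102/47 + ((-264 - 86) + 361908)) = √(-116305102/47 + (-350 + 361908)) = √(-116305102/47 + 361558) = √(-99311876/47) = 2*I*√1166914543/47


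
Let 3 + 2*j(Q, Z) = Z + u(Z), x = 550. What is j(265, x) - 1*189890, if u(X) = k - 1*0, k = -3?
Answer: -189618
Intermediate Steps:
u(X) = -3 (u(X) = -3 - 1*0 = -3 + 0 = -3)
j(Q, Z) = -3 + Z/2 (j(Q, Z) = -3/2 + (Z - 3)/2 = -3/2 + (-3 + Z)/2 = -3/2 + (-3/2 + Z/2) = -3 + Z/2)
j(265, x) - 1*189890 = (-3 + (1/2)*550) - 1*189890 = (-3 + 275) - 189890 = 272 - 189890 = -189618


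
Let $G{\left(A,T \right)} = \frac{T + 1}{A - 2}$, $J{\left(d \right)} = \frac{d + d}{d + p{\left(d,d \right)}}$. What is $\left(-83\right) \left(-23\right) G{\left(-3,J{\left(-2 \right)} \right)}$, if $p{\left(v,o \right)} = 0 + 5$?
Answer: $\frac{1909}{15} \approx 127.27$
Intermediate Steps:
$p{\left(v,o \right)} = 5$
$J{\left(d \right)} = \frac{2 d}{5 + d}$ ($J{\left(d \right)} = \frac{d + d}{d + 5} = \frac{2 d}{5 + d}$)
$G{\left(A,T \right)} = \frac{1 + T}{-2 + A}$
$\left(-83\right) \left(-23\right) G{\left(-3,J{\left(-2 \right)} \right)} = \left(-83\right) \left(-23\right) \frac{1 + 2 \left(-2\right) \frac{1}{5 - 2}}{-2 - 3} = 1909 \frac{1 + 2 \left(-2\right) \frac{1}{3}}{-5} = 1909 \left(- \frac{1 + 2 \left(-2\right) \frac{1}{3}}{5}\right) = 1909 \left(- \frac{1 - \frac{4}{3}}{5}\right) = 1909 \left(\left(- \frac{1}{5}\right) \left(- \frac{1}{3}\right)\right) = 1909 \cdot \frac{1}{15} = \frac{1909}{15}$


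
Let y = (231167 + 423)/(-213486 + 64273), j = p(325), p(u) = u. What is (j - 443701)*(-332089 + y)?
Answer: 21970268440878672/149213 ≈ 1.4724e+11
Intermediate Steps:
j = 325
y = -231590/149213 (y = 231590/(-149213) = 231590*(-1/149213) = -231590/149213 ≈ -1.5521)
(j - 443701)*(-332089 + y) = (325 - 443701)*(-332089 - 231590/149213) = -443376*(-49552227547/149213) = 21970268440878672/149213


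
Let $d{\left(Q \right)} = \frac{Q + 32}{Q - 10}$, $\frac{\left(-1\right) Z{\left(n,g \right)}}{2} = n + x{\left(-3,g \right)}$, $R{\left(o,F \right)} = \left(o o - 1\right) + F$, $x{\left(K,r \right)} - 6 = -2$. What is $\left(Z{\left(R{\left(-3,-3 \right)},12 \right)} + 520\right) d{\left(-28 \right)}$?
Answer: $- \frac{1004}{19} \approx -52.842$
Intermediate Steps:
$x{\left(K,r \right)} = 4$ ($x{\left(K,r \right)} = 6 - 2 = 4$)
$R{\left(o,F \right)} = -1 + F + o^{2}$ ($R{\left(o,F \right)} = \left(o^{2} - 1\right) + F = \left(-1 + o^{2}\right) + F = -1 + F + o^{2}$)
$Z{\left(n,g \right)} = -8 - 2 n$ ($Z{\left(n,g \right)} = - 2 \left(n + 4\right) = - 2 \left(4 + n\right) = -8 - 2 n$)
$d{\left(Q \right)} = \frac{32 + Q}{-10 + Q}$
$\left(Z{\left(R{\left(-3,-3 \right)},12 \right)} + 520\right) d{\left(-28 \right)} = \left(\left(-8 - 2 \left(-1 - 3 + \left(-3\right)^{2}\right)\right) + 520\right) \frac{32 - 28}{-10 - 28} = \left(\left(-8 - 2 \left(-1 - 3 + 9\right)\right) + 520\right) \frac{1}{-38} \cdot 4 = \left(\left(-8 - 10\right) + 520\right) \left(\left(- \frac{1}{38}\right) 4\right) = \left(\left(-8 - 10\right) + 520\right) \left(- \frac{2}{19}\right) = \left(-18 + 520\right) \left(- \frac{2}{19}\right) = 502 \left(- \frac{2}{19}\right) = - \frac{1004}{19}$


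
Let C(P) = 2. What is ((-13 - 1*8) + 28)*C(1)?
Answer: 14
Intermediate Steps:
((-13 - 1*8) + 28)*C(1) = ((-13 - 1*8) + 28)*2 = ((-13 - 8) + 28)*2 = (-21 + 28)*2 = 7*2 = 14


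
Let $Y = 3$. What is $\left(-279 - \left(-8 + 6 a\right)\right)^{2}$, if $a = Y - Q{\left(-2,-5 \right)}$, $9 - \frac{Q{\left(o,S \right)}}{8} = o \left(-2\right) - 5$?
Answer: $36481$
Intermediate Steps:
$Q{\left(o,S \right)} = 112 + 16 o$ ($Q{\left(o,S \right)} = 72 - 8 \left(o \left(-2\right) - 5\right) = 72 - 8 \left(- 2 o - 5\right) = 72 - 8 \left(-5 - 2 o\right) = 72 + \left(40 + 16 o\right) = 112 + 16 o$)
$a = -77$ ($a = 3 - \left(112 + 16 \left(-2\right)\right) = 3 - \left(112 - 32\right) = 3 - 80 = -77$)
$\left(-279 - \left(-8 + 6 a\right)\right)^{2} = \left(-279 + \left(8 - -462\right)\right)^{2} = \left(-279 + \left(8 + 462\right)\right)^{2} = \left(-279 + 470\right)^{2} = 191^{2} = 36481$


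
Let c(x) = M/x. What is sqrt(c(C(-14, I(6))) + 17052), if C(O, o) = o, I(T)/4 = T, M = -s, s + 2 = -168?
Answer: sqrt(614127)/6 ≈ 130.61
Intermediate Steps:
s = -170 (s = -2 - 168 = -170)
M = 170 (M = -1*(-170) = 170)
I(T) = 4*T
c(x) = 170/x
sqrt(c(C(-14, I(6))) + 17052) = sqrt(170/((4*6)) + 17052) = sqrt(170/24 + 17052) = sqrt(170*(1/24) + 17052) = sqrt(85/12 + 17052) = sqrt(204709/12) = sqrt(614127)/6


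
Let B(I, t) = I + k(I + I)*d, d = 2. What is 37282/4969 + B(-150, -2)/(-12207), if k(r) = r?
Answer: 152942708/20218861 ≈ 7.5644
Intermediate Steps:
B(I, t) = 5*I (B(I, t) = I + (I + I)*2 = I + (2*I)*2 = I + 4*I = 5*I)
37282/4969 + B(-150, -2)/(-12207) = 37282/4969 + (5*(-150))/(-12207) = 37282*(1/4969) - 750*(-1/12207) = 37282/4969 + 250/4069 = 152942708/20218861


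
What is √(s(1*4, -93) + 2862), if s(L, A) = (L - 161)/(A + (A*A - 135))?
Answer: √202952373645/8421 ≈ 53.497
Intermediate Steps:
s(L, A) = (-161 + L)/(-135 + A + A²) (s(L, A) = (-161 + L)/(A + (A² - 135)) = (-161 + L)/(A + (-135 + A²)) = (-161 + L)/(-135 + A + A²))
√(s(1*4, -93) + 2862) = √((-161 + 1*4)/(-135 - 93 + (-93)²) + 2862) = √((-161 + 4)/(-135 - 93 + 8649) + 2862) = √(-157/8421 + 2862) = √(24100745/8421) = √202952373645/8421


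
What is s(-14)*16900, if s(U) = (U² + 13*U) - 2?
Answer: 202800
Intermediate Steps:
s(U) = -2 + U² + 13*U
s(-14)*16900 = (-2 + (-14)² + 13*(-14))*16900 = (-2 + 196 - 182)*16900 = 12*16900 = 202800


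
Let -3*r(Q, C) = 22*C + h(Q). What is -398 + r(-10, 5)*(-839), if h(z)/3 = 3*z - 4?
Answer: 5518/3 ≈ 1839.3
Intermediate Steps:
h(z) = -12 + 9*z (h(z) = 3*(3*z - 4) = 3*(-4 + 3*z) = -12 + 9*z)
r(Q, C) = 4 - 3*Q - 22*C/3 (r(Q, C) = -(22*C + (-12 + 9*Q))/3 = -(-12 + 9*Q + 22*C)/3 = 4 - 3*Q - 22*C/3)
-398 + r(-10, 5)*(-839) = -398 + (4 - 3*(-10) - 22/3*5)*(-839) = -398 + (4 + 30 - 110/3)*(-839) = -398 - 8/3*(-839) = -398 + 6712/3 = 5518/3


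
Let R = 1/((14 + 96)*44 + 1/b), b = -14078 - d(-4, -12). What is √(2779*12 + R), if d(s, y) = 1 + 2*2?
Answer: √154935473820163368105/68161719 ≈ 182.61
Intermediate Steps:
d(s, y) = 5 (d(s, y) = 1 + 4 = 5)
b = -14083 (b = -14078 - 1*5 = -14078 - 5 = -14083)
R = 14083/68161719 (R = 1/((14 + 96)*44 + 1/(-14083)) = 1/(110*44 - 1/14083) = 1/(4840 - 1/14083) = 1/(68161719/14083) = 14083/68161719 ≈ 0.00020661)
√(2779*12 + R) = √(2779*12 + 14083/68161719) = √(33348 + 14083/68161719) = √(2273057019295/68161719) = √154935473820163368105/68161719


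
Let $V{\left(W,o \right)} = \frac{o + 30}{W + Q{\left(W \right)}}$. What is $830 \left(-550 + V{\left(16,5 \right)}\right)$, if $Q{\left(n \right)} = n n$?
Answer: $- \frac{62069475}{136} \approx -4.5639 \cdot 10^{5}$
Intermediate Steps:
$Q{\left(n \right)} = n^{2}$
$V{\left(W,o \right)} = \frac{30 + o}{W + W^{2}}$ ($V{\left(W,o \right)} = \frac{o + 30}{W + W^{2}} = \frac{30 + o}{W + W^{2}}$)
$830 \left(-550 + V{\left(16,5 \right)}\right) = 830 \left(-550 + \frac{30 + 5}{16 \left(1 + 16\right)}\right) = 830 \left(-550 + \frac{1}{16} \cdot \frac{1}{17} \cdot 35\right) = 830 \left(-550 + \frac{35}{272}\right) = 830 \left(- \frac{149565}{272}\right) = - \frac{62069475}{136}$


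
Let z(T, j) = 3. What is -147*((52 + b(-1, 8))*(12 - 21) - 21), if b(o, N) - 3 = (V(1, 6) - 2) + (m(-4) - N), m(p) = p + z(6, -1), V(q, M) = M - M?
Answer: 61299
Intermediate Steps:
V(q, M) = 0
m(p) = 3 + p (m(p) = p + 3 = 3 + p)
b(o, N) = -N (b(o, N) = 3 + ((0 - 2) + ((3 - 4) - N)) = 3 + (-2 + (-1 - N)) = 3 + (-3 - N) = -N)
-147*((52 + b(-1, 8))*(12 - 21) - 21) = -147*((52 - 1*8)*(12 - 21) - 21) = -147*((52 - 8)*(-9) - 21) = -147*(44*(-9) - 21) = -147*(-396 - 21) = -147*(-417) = 61299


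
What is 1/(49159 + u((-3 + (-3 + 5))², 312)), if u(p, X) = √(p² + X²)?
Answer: 49159/2416509936 - √97345/2416509936 ≈ 2.0214e-5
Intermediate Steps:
u(p, X) = √(X² + p²)
1/(49159 + u((-3 + (-3 + 5))², 312)) = 1/(49159 + √(312² + ((-3 + (-3 + 5))²)²)) = 1/(49159 + √(97344 + ((-3 + 2)²)²)) = 1/(49159 + √(97344 + ((-1)²)²)) = 1/(49159 + √(97344 + 1²)) = 1/(49159 + √(97344 + 1)) = 1/(49159 + √97345)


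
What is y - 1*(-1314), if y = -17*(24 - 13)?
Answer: 1127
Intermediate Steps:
y = -187 (y = -17*11 = -187)
y - 1*(-1314) = -187 - 1*(-1314) = -187 + 1314 = 1127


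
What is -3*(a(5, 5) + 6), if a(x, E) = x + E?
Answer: -48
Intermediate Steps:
a(x, E) = E + x
-3*(a(5, 5) + 6) = -3*((5 + 5) + 6) = -3*(10 + 6) = -3*16 = -48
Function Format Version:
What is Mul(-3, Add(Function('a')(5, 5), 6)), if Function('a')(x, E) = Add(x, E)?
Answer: -48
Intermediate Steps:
Function('a')(x, E) = Add(E, x)
Mul(-3, Add(Function('a')(5, 5), 6)) = Mul(-3, Add(Add(5, 5), 6)) = Mul(-3, Add(10, 6)) = Mul(-3, 16) = -48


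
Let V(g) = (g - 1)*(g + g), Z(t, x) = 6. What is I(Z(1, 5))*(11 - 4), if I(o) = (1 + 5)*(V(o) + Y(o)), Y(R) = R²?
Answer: 4032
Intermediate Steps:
V(g) = 2*g*(-1 + g) (V(g) = (-1 + g)*(2*g) = 2*g*(-1 + g))
I(o) = 6*o² + 12*o*(-1 + o) (I(o) = (1 + 5)*(2*o*(-1 + o) + o²) = 6*(o² + 2*o*(-1 + o)) = 6*o² + 12*o*(-1 + o))
I(Z(1, 5))*(11 - 4) = (6*6*(-2 + 3*6))*(11 - 4) = (6*6*(-2 + 18))*7 = (6*6*16)*7 = 576*7 = 4032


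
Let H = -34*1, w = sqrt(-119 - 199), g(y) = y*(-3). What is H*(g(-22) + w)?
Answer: -2244 - 34*I*sqrt(318) ≈ -2244.0 - 606.31*I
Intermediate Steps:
g(y) = -3*y
w = I*sqrt(318) (w = sqrt(-318) = I*sqrt(318) ≈ 17.833*I)
H = -34
H*(g(-22) + w) = -34*(-3*(-22) + I*sqrt(318)) = -34*(66 + I*sqrt(318)) = -2244 - 34*I*sqrt(318)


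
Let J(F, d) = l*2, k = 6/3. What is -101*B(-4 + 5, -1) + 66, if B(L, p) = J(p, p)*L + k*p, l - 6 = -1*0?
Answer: -944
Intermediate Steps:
l = 6 (l = 6 - 1*0 = 6 + 0 = 6)
k = 2 (k = 6*(1/3) = 2)
J(F, d) = 12 (J(F, d) = 6*2 = 12)
B(L, p) = 2*p + 12*L (B(L, p) = 12*L + 2*p = 2*p + 12*L)
-101*B(-4 + 5, -1) + 66 = -101*(2*(-1) + 12*(-4 + 5)) + 66 = -101*(-2 + 12*1) + 66 = -101*(-2 + 12) + 66 = -101*10 + 66 = -1010 + 66 = -944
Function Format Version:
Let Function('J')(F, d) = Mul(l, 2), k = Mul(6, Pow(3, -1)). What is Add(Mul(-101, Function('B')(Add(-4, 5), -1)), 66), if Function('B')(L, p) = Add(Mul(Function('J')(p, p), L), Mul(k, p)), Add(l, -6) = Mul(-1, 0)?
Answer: -944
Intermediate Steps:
l = 6 (l = Add(6, Mul(-1, 0)) = Add(6, 0) = 6)
k = 2 (k = Mul(6, Rational(1, 3)) = 2)
Function('J')(F, d) = 12 (Function('J')(F, d) = Mul(6, 2) = 12)
Function('B')(L, p) = Add(Mul(2, p), Mul(12, L)) (Function('B')(L, p) = Add(Mul(12, L), Mul(2, p)) = Add(Mul(2, p), Mul(12, L)))
Add(Mul(-101, Function('B')(Add(-4, 5), -1)), 66) = Add(Mul(-101, Add(Mul(2, -1), Mul(12, Add(-4, 5)))), 66) = Add(Mul(-101, Add(-2, Mul(12, 1))), 66) = Add(Mul(-101, Add(-2, 12)), 66) = Add(Mul(-101, 10), 66) = Add(-1010, 66) = -944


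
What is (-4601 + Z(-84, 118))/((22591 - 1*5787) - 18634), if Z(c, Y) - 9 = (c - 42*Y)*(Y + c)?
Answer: 87976/915 ≈ 96.149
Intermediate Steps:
Z(c, Y) = 9 + (Y + c)*(c - 42*Y) (Z(c, Y) = 9 + (c - 42*Y)*(Y + c) = 9 + (Y + c)*(c - 42*Y))
(-4601 + Z(-84, 118))/((22591 - 1*5787) - 18634) = (-4601 + (9 + (-84)**2 - 42*118**2 - 41*118*(-84)))/((22591 - 1*5787) - 18634) = (-4601 + (9 + 7056 - 42*13924 + 406392))/((22591 - 5787) - 18634) = (-4601 + (9 + 7056 - 584808 + 406392))/(16804 - 18634) = (-4601 - 171351)/(-1830) = -175952*(-1/1830) = 87976/915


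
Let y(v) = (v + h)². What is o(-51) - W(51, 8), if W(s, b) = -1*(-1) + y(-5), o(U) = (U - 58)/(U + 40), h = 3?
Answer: 54/11 ≈ 4.9091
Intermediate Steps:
o(U) = (-58 + U)/(40 + U)
y(v) = (3 + v)² (y(v) = (v + 3)² = (3 + v)²)
W(s, b) = 5 (W(s, b) = -1*(-1) + (3 - 5)² = 1 + (-2)² = 1 + 4 = 5)
o(-51) - W(51, 8) = (-58 - 51)/(40 - 51) - 1*5 = -109/(-11) - 5 = -1/11*(-109) - 5 = 109/11 - 5 = 54/11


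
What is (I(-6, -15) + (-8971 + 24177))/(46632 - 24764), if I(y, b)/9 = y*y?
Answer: 7765/10934 ≈ 0.71017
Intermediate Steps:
I(y, b) = 9*y**2 (I(y, b) = 9*(y*y) = 9*y**2)
(I(-6, -15) + (-8971 + 24177))/(46632 - 24764) = (9*(-6)**2 + (-8971 + 24177))/(46632 - 24764) = (9*36 + 15206)/21868 = (324 + 15206)*(1/21868) = 15530*(1/21868) = 7765/10934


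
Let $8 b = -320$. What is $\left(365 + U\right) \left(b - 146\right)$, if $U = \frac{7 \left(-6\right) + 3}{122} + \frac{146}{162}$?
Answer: $- \frac{111992987}{1647} \approx -67998.0$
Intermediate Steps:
$b = -40$ ($b = \frac{1}{8} \left(-320\right) = -40$)
$U = \frac{5747}{9882}$ ($U = \left(-42 + 3\right) \frac{1}{122} + 146 \cdot \frac{1}{162} = \left(-39\right) \frac{1}{122} + \frac{73}{81} = - \frac{39}{122} + \frac{73}{81} = \frac{5747}{9882} \approx 0.58156$)
$\left(365 + U\right) \left(b - 146\right) = \left(365 + \frac{5747}{9882}\right) \left(-40 - 146\right) = \frac{3612677}{9882} \left(-186\right) = - \frac{111992987}{1647}$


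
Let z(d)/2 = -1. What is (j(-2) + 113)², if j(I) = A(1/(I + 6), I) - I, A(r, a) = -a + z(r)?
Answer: 13225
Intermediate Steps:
z(d) = -2 (z(d) = 2*(-1) = -2)
A(r, a) = -2 - a (A(r, a) = -a - 2 = -2 - a)
j(I) = -2 - 2*I (j(I) = (-2 - I) - I = -2 - 2*I)
(j(-2) + 113)² = ((-2 - 2*(-2)) + 113)² = ((-2 + 4) + 113)² = (2 + 113)² = 115² = 13225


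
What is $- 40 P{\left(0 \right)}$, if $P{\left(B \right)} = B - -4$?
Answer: $-160$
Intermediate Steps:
$P{\left(B \right)} = 4 + B$ ($P{\left(B \right)} = B + 4 = 4 + B$)
$- 40 P{\left(0 \right)} = - 40 \left(4 + 0\right) = \left(-40\right) 4 = -160$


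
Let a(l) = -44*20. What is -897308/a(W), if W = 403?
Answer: 224327/220 ≈ 1019.7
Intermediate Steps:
a(l) = -880
-897308/a(W) = -897308/(-880) = -897308*(-1/880) = 224327/220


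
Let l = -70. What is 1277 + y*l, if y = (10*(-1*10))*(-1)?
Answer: -5723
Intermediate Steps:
y = 100 (y = (10*(-10))*(-1) = -100*(-1) = 100)
1277 + y*l = 1277 + 100*(-70) = 1277 - 7000 = -5723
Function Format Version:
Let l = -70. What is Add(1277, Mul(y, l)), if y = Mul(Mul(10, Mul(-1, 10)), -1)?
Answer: -5723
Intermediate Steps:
y = 100 (y = Mul(Mul(10, -10), -1) = Mul(-100, -1) = 100)
Add(1277, Mul(y, l)) = Add(1277, Mul(100, -70)) = Add(1277, -7000) = -5723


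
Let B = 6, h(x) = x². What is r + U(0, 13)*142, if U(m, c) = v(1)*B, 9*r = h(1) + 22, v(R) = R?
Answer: 7691/9 ≈ 854.56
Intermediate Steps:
r = 23/9 (r = (1² + 22)/9 = (1 + 22)/9 = (⅑)*23 = 23/9 ≈ 2.5556)
U(m, c) = 6 (U(m, c) = 1*6 = 6)
r + U(0, 13)*142 = 23/9 + 6*142 = 23/9 + 852 = 7691/9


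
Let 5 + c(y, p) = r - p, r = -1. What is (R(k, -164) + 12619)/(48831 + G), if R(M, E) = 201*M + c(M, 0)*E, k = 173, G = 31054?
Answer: 48376/79885 ≈ 0.60557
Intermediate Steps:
c(y, p) = -6 - p (c(y, p) = -5 + (-1 - p) = -6 - p)
R(M, E) = -6*E + 201*M (R(M, E) = 201*M + (-6 - 1*0)*E = 201*M + (-6 + 0)*E = 201*M - 6*E = -6*E + 201*M)
(R(k, -164) + 12619)/(48831 + G) = ((-6*(-164) + 201*173) + 12619)/(48831 + 31054) = ((984 + 34773) + 12619)/79885 = (35757 + 12619)*(1/79885) = 48376*(1/79885) = 48376/79885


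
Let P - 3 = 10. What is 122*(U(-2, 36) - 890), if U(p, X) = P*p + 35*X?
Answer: 41968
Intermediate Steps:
P = 13 (P = 3 + 10 = 13)
U(p, X) = 13*p + 35*X
122*(U(-2, 36) - 890) = 122*((13*(-2) + 35*36) - 890) = 122*((-26 + 1260) - 890) = 122*(1234 - 890) = 122*344 = 41968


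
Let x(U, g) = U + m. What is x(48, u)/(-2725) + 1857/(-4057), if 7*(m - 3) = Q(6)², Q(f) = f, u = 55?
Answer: -37016676/77387275 ≈ -0.47833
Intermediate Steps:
m = 57/7 (m = 3 + (⅐)*6² = 3 + (⅐)*36 = 3 + 36/7 = 57/7 ≈ 8.1429)
x(U, g) = 57/7 + U (x(U, g) = U + 57/7 = 57/7 + U)
x(48, u)/(-2725) + 1857/(-4057) = (57/7 + 48)/(-2725) + 1857/(-4057) = (393/7)*(-1/2725) + 1857*(-1/4057) = -393/19075 - 1857/4057 = -37016676/77387275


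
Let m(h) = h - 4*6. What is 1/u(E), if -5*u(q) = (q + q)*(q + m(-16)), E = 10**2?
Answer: -1/2400 ≈ -0.00041667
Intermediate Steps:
m(h) = -24 + h (m(h) = h - 24 = -24 + h)
E = 100
u(q) = -2*q*(-40 + q)/5 (u(q) = -(q + q)*(q + (-24 - 16))/5 = -2*q*(q - 40)/5 = -2*q*(-40 + q)/5)
1/u(E) = 1/((2/5)*100*(40 - 1*100)) = 1/((2/5)*100*(40 - 100)) = 1/((2/5)*100*(-60)) = 1/(-2400) = -1/2400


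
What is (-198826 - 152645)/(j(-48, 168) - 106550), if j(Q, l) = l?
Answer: 351471/106382 ≈ 3.3039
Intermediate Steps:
(-198826 - 152645)/(j(-48, 168) - 106550) = (-198826 - 152645)/(168 - 106550) = -351471/(-106382) = -351471*(-1/106382) = 351471/106382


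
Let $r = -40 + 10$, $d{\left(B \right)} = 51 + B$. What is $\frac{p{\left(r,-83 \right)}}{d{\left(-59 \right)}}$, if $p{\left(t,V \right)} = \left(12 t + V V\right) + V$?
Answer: $- \frac{3223}{4} \approx -805.75$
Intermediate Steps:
$r = -30$
$p{\left(t,V \right)} = V + V^{2} + 12 t$ ($p{\left(t,V \right)} = \left(12 t + V^{2}\right) + V = \left(V^{2} + 12 t\right) + V = V + V^{2} + 12 t$)
$\frac{p{\left(r,-83 \right)}}{d{\left(-59 \right)}} = \frac{-83 + \left(-83\right)^{2} + 12 \left(-30\right)}{51 - 59} = \frac{-83 + 6889 - 360}{-8} = 6446 \left(- \frac{1}{8}\right) = - \frac{3223}{4}$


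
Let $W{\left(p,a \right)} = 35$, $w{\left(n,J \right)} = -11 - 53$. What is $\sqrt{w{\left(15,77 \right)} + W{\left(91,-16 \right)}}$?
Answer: $i \sqrt{29} \approx 5.3852 i$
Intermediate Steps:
$w{\left(n,J \right)} = -64$
$\sqrt{w{\left(15,77 \right)} + W{\left(91,-16 \right)}} = \sqrt{-64 + 35} = \sqrt{-29} = i \sqrt{29}$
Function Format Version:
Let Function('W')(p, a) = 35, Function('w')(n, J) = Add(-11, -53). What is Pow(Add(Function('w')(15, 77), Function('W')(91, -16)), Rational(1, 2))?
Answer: Mul(I, Pow(29, Rational(1, 2))) ≈ Mul(5.3852, I)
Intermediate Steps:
Function('w')(n, J) = -64
Pow(Add(Function('w')(15, 77), Function('W')(91, -16)), Rational(1, 2)) = Pow(Add(-64, 35), Rational(1, 2)) = Pow(-29, Rational(1, 2)) = Mul(I, Pow(29, Rational(1, 2)))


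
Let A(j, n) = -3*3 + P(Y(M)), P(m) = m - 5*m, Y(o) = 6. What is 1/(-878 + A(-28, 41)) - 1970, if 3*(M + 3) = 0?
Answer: -1794671/911 ≈ -1970.0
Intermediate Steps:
M = -3 (M = -3 + (1/3)*0 = -3 + 0 = -3)
P(m) = -4*m
A(j, n) = -33 (A(j, n) = -3*3 - 4*6 = -9 - 24 = -33)
1/(-878 + A(-28, 41)) - 1970 = 1/(-878 - 33) - 1970 = 1/(-911) - 1970 = -1/911 - 1970 = -1794671/911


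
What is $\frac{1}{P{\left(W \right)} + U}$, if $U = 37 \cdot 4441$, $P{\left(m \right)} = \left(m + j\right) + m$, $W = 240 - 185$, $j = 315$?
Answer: $\frac{1}{164742} \approx 6.0701 \cdot 10^{-6}$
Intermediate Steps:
$W = 55$
$P{\left(m \right)} = 315 + 2 m$ ($P{\left(m \right)} = \left(m + 315\right) + m = \left(315 + m\right) + m = 315 + 2 m$)
$U = 164317$
$\frac{1}{P{\left(W \right)} + U} = \frac{1}{\left(315 + 2 \cdot 55\right) + 164317} = \frac{1}{\left(315 + 110\right) + 164317} = \frac{1}{425 + 164317} = \frac{1}{164742}$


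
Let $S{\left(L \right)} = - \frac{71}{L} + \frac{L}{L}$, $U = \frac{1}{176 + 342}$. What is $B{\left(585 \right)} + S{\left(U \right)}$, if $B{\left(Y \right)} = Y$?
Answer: $-36192$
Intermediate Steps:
$U = \frac{1}{518} \approx 0.0019305$
$S{\left(L \right)} = 1 - \frac{71}{L}$ ($S{\left(L \right)} = - \frac{71}{L} + 1 = 1 - \frac{71}{L}$)
$B{\left(585 \right)} + S{\left(U \right)} = 585 + \frac{1}{\frac{1}{518}} \left(-71 + \frac{1}{518}\right) = 585 + 518 \left(- \frac{36777}{518}\right) = 585 - 36777 = -36192$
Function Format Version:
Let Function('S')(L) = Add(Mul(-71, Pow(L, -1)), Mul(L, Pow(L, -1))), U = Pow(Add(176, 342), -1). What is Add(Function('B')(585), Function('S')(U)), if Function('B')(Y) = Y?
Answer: -36192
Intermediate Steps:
U = Rational(1, 518) (U = Pow(518, -1) = Rational(1, 518) ≈ 0.0019305)
Function('S')(L) = Add(1, Mul(-71, Pow(L, -1))) (Function('S')(L) = Add(Mul(-71, Pow(L, -1)), 1) = Add(1, Mul(-71, Pow(L, -1))))
Add(Function('B')(585), Function('S')(U)) = Add(585, Mul(Pow(Rational(1, 518), -1), Add(-71, Rational(1, 518)))) = Add(585, Mul(518, Rational(-36777, 518))) = Add(585, -36777) = -36192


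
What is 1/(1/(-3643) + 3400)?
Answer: 3643/12386199 ≈ 0.00029412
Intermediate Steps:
1/(1/(-3643) + 3400) = 1/(-1/3643 + 3400) = 1/(12386199/3643) = 3643/12386199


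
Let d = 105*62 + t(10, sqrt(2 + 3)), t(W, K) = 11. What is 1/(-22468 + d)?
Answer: -1/15947 ≈ -6.2708e-5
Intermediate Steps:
d = 6521 (d = 105*62 + 11 = 6510 + 11 = 6521)
1/(-22468 + d) = 1/(-22468 + 6521) = 1/(-15947) = -1/15947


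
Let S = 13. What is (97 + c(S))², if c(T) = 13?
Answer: 12100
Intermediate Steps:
(97 + c(S))² = (97 + 13)² = 110² = 12100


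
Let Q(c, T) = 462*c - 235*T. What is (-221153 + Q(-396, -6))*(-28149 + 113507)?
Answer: -34373239810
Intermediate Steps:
Q(c, T) = -235*T + 462*c
(-221153 + Q(-396, -6))*(-28149 + 113507) = (-221153 + (-235*(-6) + 462*(-396)))*(-28149 + 113507) = (-221153 + (1410 - 182952))*85358 = (-221153 - 181542)*85358 = -402695*85358 = -34373239810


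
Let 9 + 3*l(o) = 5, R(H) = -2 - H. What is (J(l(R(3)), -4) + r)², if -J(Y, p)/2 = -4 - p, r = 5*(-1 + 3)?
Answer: 100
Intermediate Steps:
l(o) = -4/3 (l(o) = -3 + (⅓)*5 = -3 + 5/3 = -4/3)
r = 10 (r = 5*2 = 10)
J(Y, p) = 8 + 2*p (J(Y, p) = -2*(-4 - p) = 8 + 2*p)
(J(l(R(3)), -4) + r)² = ((8 + 2*(-4)) + 10)² = ((8 - 8) + 10)² = (0 + 10)² = 10² = 100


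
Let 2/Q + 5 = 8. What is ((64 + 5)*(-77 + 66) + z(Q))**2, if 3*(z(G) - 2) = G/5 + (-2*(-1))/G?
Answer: 1157224324/2025 ≈ 5.7147e+5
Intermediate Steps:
Q = 2/3 (Q = 2/(-5 + 8) = 2/3 ≈ 0.66667)
z(G) = 2 + G/15 + 2/(3*G) (z(G) = 2 + (G/5 + (-2*(-1))/G)/3 = 2 + (G*(1/5) + 2/G)/3 = 2 + (G/5 + 2/G)/3 = 2 + (2/G + G/5)/3 = 2 + (G/15 + 2/(3*G)) = 2 + G/15 + 2/(3*G))
((64 + 5)*(-77 + 66) + z(Q))**2 = ((64 + 5)*(-77 + 66) + (10 + 2*(30 + 2/3)/3)/(15*(2/3)))**2 = (69*(-11) + (1/15)*(3/2)*(10 + (2/3)*(92/3)))**2 = (-759 + (1/15)*(3/2)*(10 + 184/9))**2 = (-759 + (1/15)*(3/2)*(274/9))**2 = (-759 + 137/45)**2 = (-34018/45)**2 = 1157224324/2025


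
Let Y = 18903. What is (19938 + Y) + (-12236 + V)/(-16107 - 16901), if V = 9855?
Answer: 1282066109/33008 ≈ 38841.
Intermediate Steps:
(19938 + Y) + (-12236 + V)/(-16107 - 16901) = (19938 + 18903) + (-12236 + 9855)/(-16107 - 16901) = 38841 - 2381/(-33008) = 38841 - 2381*(-1/33008) = 38841 + 2381/33008 = 1282066109/33008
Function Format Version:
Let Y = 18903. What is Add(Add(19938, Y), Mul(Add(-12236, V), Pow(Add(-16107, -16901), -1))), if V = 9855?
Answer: Rational(1282066109, 33008) ≈ 38841.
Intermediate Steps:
Add(Add(19938, Y), Mul(Add(-12236, V), Pow(Add(-16107, -16901), -1))) = Add(Add(19938, 18903), Mul(Add(-12236, 9855), Pow(Add(-16107, -16901), -1))) = Add(38841, Mul(-2381, Pow(-33008, -1))) = Add(38841, Mul(-2381, Rational(-1, 33008))) = Add(38841, Rational(2381, 33008)) = Rational(1282066109, 33008)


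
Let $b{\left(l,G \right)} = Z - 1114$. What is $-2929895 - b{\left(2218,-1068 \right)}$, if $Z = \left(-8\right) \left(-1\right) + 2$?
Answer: $-2928791$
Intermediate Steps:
$Z = 10$ ($Z = 8 + 2 = 10$)
$b{\left(l,G \right)} = -1104$ ($b{\left(l,G \right)} = 10 - 1114 = -1104$)
$-2929895 - b{\left(2218,-1068 \right)} = -2929895 - -1104 = -2929895 + 1104 = -2928791$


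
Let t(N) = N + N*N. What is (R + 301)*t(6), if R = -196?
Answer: 4410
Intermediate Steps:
t(N) = N + N**2
(R + 301)*t(6) = (-196 + 301)*(6*(1 + 6)) = 105*(6*7) = 105*42 = 4410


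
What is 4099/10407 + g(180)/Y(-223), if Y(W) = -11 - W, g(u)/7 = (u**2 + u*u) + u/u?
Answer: 4721557037/2206284 ≈ 2140.1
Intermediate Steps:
g(u) = 7 + 14*u**2 (g(u) = 7*((u**2 + u*u) + u/u) = 7*((u**2 + u**2) + 1) = 7*(2*u**2 + 1) = 7*(1 + 2*u**2) = 7 + 14*u**2)
4099/10407 + g(180)/Y(-223) = 4099/10407 + (7 + 14*180**2)/(-11 - 1*(-223)) = 4099*(1/10407) + (7 + 14*32400)/(-11 + 223) = 4099/10407 + (7 + 453600)/212 = 4099/10407 + 453607*(1/212) = 4099/10407 + 453607/212 = 4721557037/2206284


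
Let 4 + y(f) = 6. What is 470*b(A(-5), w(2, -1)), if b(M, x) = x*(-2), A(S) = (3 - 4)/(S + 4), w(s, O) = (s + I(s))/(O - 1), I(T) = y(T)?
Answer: 1880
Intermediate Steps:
y(f) = 2 (y(f) = -4 + 6 = 2)
I(T) = 2
w(s, O) = (2 + s)/(-1 + O) (w(s, O) = (s + 2)/(O - 1) = (2 + s)/(-1 + O))
A(S) = -1/(4 + S)
b(M, x) = -2*x
470*b(A(-5), w(2, -1)) = 470*(-2*(2 + 2)/(-1 - 1)) = 470*(-2*4/(-2)) = 470*(-(-1)*4) = 470*(-2*(-2)) = 470*4 = 1880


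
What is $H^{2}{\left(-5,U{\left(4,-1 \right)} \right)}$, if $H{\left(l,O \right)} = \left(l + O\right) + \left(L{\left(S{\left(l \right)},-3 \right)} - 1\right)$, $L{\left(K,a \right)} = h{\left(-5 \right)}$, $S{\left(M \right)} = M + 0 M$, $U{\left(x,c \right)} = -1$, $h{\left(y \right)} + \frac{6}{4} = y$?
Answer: $\frac{729}{4} \approx 182.25$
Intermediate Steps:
$h{\left(y \right)} = - \frac{3}{2} + y$
$S{\left(M \right)} = M$ ($S{\left(M \right)} = M + 0 = M$)
$L{\left(K,a \right)} = - \frac{13}{2}$ ($L{\left(K,a \right)} = - \frac{3}{2} - 5 = - \frac{13}{2}$)
$H{\left(l,O \right)} = - \frac{15}{2} + O + l$ ($H{\left(l,O \right)} = \left(l + O\right) - \frac{15}{2} = \left(O + l\right) - \frac{15}{2} = - \frac{15}{2} + O + l$)
$H^{2}{\left(-5,U{\left(4,-1 \right)} \right)} = \left(- \frac{15}{2} - 1 - 5\right)^{2} = \left(- \frac{27}{2}\right)^{2} = \frac{729}{4}$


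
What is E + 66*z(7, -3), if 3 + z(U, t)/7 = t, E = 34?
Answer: -2738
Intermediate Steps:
z(U, t) = -21 + 7*t
E + 66*z(7, -3) = 34 + 66*(-21 + 7*(-3)) = 34 + 66*(-21 - 21) = 34 + 66*(-42) = 34 - 2772 = -2738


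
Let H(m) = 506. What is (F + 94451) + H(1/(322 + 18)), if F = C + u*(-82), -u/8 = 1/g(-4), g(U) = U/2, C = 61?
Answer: 94690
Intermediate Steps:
g(U) = U/2 (g(U) = U*(½) = U/2)
u = 4 (u = -8/((½)*(-4)) = -8/(-2) = -8*(-½) = 4)
F = -267 (F = 61 + 4*(-82) = 61 - 328 = -267)
(F + 94451) + H(1/(322 + 18)) = (-267 + 94451) + 506 = 94184 + 506 = 94690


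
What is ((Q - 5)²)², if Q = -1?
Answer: 1296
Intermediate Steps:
((Q - 5)²)² = ((-1 - 5)²)² = ((-6)²)² = 36² = 1296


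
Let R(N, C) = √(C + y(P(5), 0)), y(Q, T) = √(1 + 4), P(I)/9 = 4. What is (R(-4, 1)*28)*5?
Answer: 140*√(1 + √5) ≈ 251.85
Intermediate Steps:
P(I) = 36 (P(I) = 9*4 = 36)
y(Q, T) = √5
R(N, C) = √(C + √5)
(R(-4, 1)*28)*5 = (√(1 + √5)*28)*5 = (28*√(1 + √5))*5 = 140*√(1 + √5)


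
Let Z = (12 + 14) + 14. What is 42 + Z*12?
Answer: 522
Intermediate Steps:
Z = 40 (Z = 26 + 14 = 40)
42 + Z*12 = 42 + 40*12 = 42 + 480 = 522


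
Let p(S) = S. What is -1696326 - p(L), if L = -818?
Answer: -1695508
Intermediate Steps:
-1696326 - p(L) = -1696326 - 1*(-818) = -1696326 + 818 = -1695508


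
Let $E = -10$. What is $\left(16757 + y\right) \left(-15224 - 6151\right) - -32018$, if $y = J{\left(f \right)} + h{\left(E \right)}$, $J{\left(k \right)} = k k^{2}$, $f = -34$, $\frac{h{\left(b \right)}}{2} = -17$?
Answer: $482700893$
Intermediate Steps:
$h{\left(b \right)} = -34$ ($h{\left(b \right)} = 2 \left(-17\right) = -34$)
$J{\left(k \right)} = k^{3}$
$y = -39338$ ($y = \left(-34\right)^{3} - 34 = -39304 - 34 = -39338$)
$\left(16757 + y\right) \left(-15224 - 6151\right) - -32018 = \left(16757 - 39338\right) \left(-15224 - 6151\right) - -32018 = \left(-22581\right) \left(-21375\right) + 32018 = 482668875 + 32018 = 482700893$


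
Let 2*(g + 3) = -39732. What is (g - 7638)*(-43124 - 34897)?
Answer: 2146123647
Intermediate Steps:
g = -19869 (g = -3 + (1/2)*(-39732) = -3 - 19866 = -19869)
(g - 7638)*(-43124 - 34897) = (-19869 - 7638)*(-43124 - 34897) = -27507*(-78021) = 2146123647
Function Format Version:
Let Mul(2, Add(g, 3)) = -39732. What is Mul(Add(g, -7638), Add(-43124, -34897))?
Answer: 2146123647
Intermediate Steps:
g = -19869 (g = Add(-3, Mul(Rational(1, 2), -39732)) = Add(-3, -19866) = -19869)
Mul(Add(g, -7638), Add(-43124, -34897)) = Mul(Add(-19869, -7638), Add(-43124, -34897)) = Mul(-27507, -78021) = 2146123647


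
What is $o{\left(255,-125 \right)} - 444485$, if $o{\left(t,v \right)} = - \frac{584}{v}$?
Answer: $- \frac{55560041}{125} \approx -4.4448 \cdot 10^{5}$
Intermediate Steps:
$o{\left(255,-125 \right)} - 444485 = - \frac{584}{-125} - 444485 = \left(-584\right) \left(- \frac{1}{125}\right) - 444485 = \frac{584}{125} - 444485 = - \frac{55560041}{125}$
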